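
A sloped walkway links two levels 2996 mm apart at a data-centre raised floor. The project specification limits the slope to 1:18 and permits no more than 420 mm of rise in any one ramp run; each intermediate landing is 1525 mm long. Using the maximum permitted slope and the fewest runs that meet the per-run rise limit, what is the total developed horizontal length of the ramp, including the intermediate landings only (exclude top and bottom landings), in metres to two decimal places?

At most 420 each: 2996/420 = 7.13, giving 8 ramp runs. That means 7 intermediate landings.
Ramp run (horizontal) at 1:18: 2996 × 18 = 53928 mm.
Intermediate landings: 7 × 1525 = 10675 mm.
Developed length = 53928 + 10675 = 64603 mm.
= 64.60 m.

64.60 m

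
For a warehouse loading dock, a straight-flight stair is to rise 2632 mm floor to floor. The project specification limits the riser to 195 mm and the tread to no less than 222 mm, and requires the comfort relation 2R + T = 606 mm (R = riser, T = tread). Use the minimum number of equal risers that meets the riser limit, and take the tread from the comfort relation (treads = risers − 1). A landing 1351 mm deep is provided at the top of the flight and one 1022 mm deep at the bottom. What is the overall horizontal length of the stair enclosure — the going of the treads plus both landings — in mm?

2632 / 195 = 13.497 → round up to 14 risers.
Each riser is 2632/14 = 188 mm (≤ 195 mm).
T = 606 − 2·188 = 230 mm, which satisfies the 222 mm minimum.
Treads = 14 − 1 = 13; going = 13 × 230 = 2990 mm.
Enclosure = 2990 + 1351 + 1022 = 5363 mm.

5363 mm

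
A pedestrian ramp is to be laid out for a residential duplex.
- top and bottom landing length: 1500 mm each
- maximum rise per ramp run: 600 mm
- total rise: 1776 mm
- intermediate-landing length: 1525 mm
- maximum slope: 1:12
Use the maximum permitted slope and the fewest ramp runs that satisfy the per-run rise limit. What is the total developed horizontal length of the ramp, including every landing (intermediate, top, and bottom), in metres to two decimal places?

27.36 m

At most 600 each: 1776/600 = 2.96, giving 3 ramp runs. That means 2 intermediate landings.
Horizontal run for 1776 mm of rise at 1:12 is 1776 × 12 = 21312 mm.
2 intermediate landings contribute 2 × 1525 = 3050 mm.
Top and bottom landings: 2 × 1500 = 3000 mm.
Total = 21312 + 3050 + 3000 = 27362 mm.
= 27.36 m.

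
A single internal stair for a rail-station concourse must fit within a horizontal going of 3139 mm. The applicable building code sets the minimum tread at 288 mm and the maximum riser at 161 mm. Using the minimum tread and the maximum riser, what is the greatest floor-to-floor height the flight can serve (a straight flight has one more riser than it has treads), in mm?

1771 mm

Treads that fit: ⌊3139 / 288⌋ = 10.
Risers = treads + 1 = 11.
Maximum height = 11 × 161 = 1771 mm.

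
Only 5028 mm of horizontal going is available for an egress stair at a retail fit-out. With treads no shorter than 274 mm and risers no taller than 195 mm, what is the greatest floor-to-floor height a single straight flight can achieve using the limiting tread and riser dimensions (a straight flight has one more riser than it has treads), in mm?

Treads that fit: ⌊5028 / 274⌋ = 18.
Risers = treads + 1 = 19.
Maximum height = 19 × 195 = 3705 mm.

3705 mm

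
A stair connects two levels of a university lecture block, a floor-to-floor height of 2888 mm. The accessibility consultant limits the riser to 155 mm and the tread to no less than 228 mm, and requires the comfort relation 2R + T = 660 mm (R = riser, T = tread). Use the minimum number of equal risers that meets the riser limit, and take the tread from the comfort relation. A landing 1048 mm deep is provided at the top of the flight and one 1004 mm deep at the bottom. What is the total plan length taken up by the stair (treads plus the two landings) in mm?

2888 / 155 = 18.632 → round up to 19 risers.
Each riser is 2888/19 = 152 mm (≤ 155 mm).
From 2R + T = 660: T = 660 − 304 = 356 mm.
Treads = 19 − 1 = 18; going = 18 × 356 = 6408 mm.
Enclosure = 6408 + 1048 + 1004 = 8460 mm.

8460 mm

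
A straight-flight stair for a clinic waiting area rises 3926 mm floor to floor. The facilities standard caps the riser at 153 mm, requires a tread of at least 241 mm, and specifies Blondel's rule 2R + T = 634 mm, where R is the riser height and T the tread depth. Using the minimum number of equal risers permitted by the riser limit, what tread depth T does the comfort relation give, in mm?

332 mm

3926 / 153 = 25.66, so 26 risers are needed.
Riser R = 3926 / 26 = 151 mm, within the 153 mm limit.
From 2R + T = 634: T = 634 − 302 = 332 mm.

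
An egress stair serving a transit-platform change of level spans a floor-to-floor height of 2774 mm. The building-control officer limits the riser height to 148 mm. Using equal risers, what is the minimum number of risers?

2774 / 148 = 18.743 → round up to 19 risers.

19 risers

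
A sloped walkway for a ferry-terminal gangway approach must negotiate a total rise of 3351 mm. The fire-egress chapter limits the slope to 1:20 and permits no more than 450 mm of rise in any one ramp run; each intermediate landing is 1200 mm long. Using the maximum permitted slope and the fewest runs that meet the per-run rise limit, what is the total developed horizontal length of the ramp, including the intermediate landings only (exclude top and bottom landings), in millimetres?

75420 mm

⌈3351/450⌉ = 8 ramp runs. That means 7 intermediate landings.
Ramp run (horizontal) at 1:20: 3351 × 20 = 67020 mm.
Intermediate landings: 7 × 1200 = 8400 mm.
Developed length = 67020 + 8400 = 75420 mm.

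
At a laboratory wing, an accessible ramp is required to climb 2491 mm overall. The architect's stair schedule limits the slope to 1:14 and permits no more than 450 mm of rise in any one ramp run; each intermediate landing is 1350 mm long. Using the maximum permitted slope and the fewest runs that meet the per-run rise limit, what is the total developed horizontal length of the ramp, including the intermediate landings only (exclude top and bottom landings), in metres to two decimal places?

41.62 m

2491 / 450 = 5.54, so 6 ramp runs are needed. That means 5 intermediate landings.
Ramp run (horizontal) at 1:14: 2491 × 14 = 34874 mm.
Intermediate landings: 5 × 1350 = 6750 mm.
Total developed length = 34874 + 6750 = 41624 mm.
= 41.62 m.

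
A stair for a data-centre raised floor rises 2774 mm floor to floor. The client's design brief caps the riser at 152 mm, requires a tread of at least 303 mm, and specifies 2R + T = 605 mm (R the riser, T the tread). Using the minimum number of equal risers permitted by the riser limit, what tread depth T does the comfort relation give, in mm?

2774 / 152 = 18.25, so 19 risers are needed.
Riser R = 2774 / 19 = 146 mm, within the 152 mm limit.
T = 605 − 2·146 = 313 mm, which satisfies the 303 mm minimum.

313 mm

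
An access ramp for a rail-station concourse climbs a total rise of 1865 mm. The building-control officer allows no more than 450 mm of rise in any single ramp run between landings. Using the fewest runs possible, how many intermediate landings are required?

4 intermediate landings

1865 / 450 = 4.14, so 5 ramp runs are needed.
5 runs are separated by 4 intermediate landings.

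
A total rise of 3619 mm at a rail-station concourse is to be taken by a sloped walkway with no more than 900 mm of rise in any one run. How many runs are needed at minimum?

5 runs

⌈3619/900⌉ = 5 ramp runs.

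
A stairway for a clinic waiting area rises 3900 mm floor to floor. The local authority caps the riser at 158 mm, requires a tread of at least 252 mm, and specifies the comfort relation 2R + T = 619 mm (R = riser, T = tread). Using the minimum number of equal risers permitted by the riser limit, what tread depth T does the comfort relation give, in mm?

3900 / 158 = 24.684 → round up to 25 risers.
R = 3900 ÷ 25 = 156 mm.
Tread T = 619 − 2 × 156 = 307 mm (≥ 252 mm).

307 mm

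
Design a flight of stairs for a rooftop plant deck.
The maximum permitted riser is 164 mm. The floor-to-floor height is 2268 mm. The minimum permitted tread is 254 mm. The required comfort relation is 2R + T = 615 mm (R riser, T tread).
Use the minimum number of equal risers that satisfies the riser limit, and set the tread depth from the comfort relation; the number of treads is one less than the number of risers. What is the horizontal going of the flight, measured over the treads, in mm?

⌈2268/164⌉ = 14 risers.
R = 2268 ÷ 14 = 162 mm.
From 2R + T = 615: T = 615 − 324 = 291 mm.
Treads = 14 − 1 = 13; going = 13 × 291 = 3783 mm.

3783 mm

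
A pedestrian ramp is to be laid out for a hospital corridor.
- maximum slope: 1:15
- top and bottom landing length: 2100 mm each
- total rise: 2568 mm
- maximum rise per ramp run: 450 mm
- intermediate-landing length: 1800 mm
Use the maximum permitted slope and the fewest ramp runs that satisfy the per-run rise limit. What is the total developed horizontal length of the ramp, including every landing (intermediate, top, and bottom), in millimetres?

2568 / 450 = 5.71, so 6 ramp runs are needed. That means 5 intermediate landings.
Ramp run (horizontal) at 1:15: 2568 × 15 = 38520 mm.
Intermediate landings: 5 × 1800 = 9000 mm.
Top and bottom landings: 2 × 2100 = 4200 mm.
Total = 38520 + 9000 + 4200 = 51720 mm.

51720 mm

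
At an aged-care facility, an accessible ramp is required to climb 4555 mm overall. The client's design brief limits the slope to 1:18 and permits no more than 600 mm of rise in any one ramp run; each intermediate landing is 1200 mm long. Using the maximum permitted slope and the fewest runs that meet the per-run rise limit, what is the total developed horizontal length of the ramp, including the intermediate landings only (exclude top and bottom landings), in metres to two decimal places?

90.39 m

At most 600 each: 4555/600 = 7.59, giving 8 ramp runs. That means 7 intermediate landings.
Horizontal run for 4555 mm of rise at 1:18 is 4555 × 18 = 81990 mm.
7 intermediate landings contribute 7 × 1200 = 8400 mm.
Total developed length = 81990 + 8400 = 90390 mm.
= 90.39 m.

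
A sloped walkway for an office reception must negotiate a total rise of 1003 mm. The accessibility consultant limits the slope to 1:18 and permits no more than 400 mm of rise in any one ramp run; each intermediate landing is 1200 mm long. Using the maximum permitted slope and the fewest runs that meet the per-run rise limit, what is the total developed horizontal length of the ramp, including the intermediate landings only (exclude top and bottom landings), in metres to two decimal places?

⌈1003/400⌉ = 3 ramp runs. That means 2 intermediate landings.
Ramp run (horizontal) at 1:18: 1003 × 18 = 18054 mm.
2 intermediate landings contribute 2 × 1200 = 2400 mm.
Total developed length = 18054 + 2400 = 20454 mm.
= 20.45 m.

20.45 m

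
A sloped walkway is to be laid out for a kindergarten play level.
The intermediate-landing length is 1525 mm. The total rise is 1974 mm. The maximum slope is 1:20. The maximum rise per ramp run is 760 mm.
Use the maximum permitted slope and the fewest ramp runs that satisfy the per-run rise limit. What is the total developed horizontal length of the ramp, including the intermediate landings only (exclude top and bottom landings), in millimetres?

42530 mm

1974 / 760 = 2.597 → round up to 3 ramp runs. That means 2 intermediate landings.
Horizontal run for 1974 mm of rise at 1:20 is 1974 × 20 = 39480 mm.
2 intermediate landings contribute 2 × 1525 = 3050 mm.
Total developed length = 39480 + 3050 = 42530 mm.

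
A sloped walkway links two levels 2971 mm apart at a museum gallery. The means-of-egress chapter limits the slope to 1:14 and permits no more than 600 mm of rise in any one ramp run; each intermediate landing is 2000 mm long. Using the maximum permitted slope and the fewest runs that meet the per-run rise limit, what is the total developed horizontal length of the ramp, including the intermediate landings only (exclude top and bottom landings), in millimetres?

⌈2971/600⌉ = 5 ramp runs. That means 4 intermediate landings.
Ramp run (horizontal) at 1:14: 2971 × 14 = 41594 mm.
4 intermediate landings contribute 4 × 2000 = 8000 mm.
Developed length = 41594 + 8000 = 49594 mm.

49594 mm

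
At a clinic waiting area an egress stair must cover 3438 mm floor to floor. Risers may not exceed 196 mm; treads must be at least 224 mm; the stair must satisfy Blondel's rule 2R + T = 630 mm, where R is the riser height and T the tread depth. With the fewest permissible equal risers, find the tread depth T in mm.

3438 / 196 = 17.541 → round up to 18 risers.
Riser R = 3438 / 18 = 191 mm, within the 196 mm limit.
From 2R + T = 630: T = 630 − 382 = 248 mm.

248 mm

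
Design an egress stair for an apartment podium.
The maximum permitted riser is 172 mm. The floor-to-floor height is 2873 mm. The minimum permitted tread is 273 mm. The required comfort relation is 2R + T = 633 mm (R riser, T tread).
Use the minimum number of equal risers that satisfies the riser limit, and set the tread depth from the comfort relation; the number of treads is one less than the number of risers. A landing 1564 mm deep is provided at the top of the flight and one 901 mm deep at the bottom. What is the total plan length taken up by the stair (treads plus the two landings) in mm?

7185 mm

⌈2873/172⌉ = 17 risers.
Riser R = 2873 / 17 = 169 mm, within the 172 mm limit.
T = 633 − 2·169 = 295 mm, which satisfies the 273 mm minimum.
17 risers give 16 treads; going = 16 × 295 = 4720 mm.
Enclosure = 4720 + 1564 + 901 = 7185 mm.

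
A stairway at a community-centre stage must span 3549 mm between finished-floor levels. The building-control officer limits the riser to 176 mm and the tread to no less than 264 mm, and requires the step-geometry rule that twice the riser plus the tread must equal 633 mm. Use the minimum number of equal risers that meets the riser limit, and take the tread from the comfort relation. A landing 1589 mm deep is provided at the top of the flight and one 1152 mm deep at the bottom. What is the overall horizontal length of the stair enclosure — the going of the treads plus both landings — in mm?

At most 176 each: 3549/176 = 20.16, giving 21 risers.
R = 3549 ÷ 21 = 169 mm.
From 2R + T = 633: T = 633 − 338 = 295 mm.
Going = (21 − 1) × 295 = 5900 mm.
Enclosure = 5900 + 1589 + 1152 = 8641 mm.

8641 mm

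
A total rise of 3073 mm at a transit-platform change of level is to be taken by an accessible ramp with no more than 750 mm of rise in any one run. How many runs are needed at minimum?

5 runs

At most 750 each: 3073/750 = 4.10, giving 5 ramp runs.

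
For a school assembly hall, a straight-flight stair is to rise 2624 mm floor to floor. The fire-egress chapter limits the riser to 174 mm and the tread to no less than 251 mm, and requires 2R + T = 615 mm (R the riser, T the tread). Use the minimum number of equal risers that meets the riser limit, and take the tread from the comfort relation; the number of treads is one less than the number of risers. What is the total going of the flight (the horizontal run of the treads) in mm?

4305 mm

⌈2624/174⌉ = 16 risers.
R = 2624 ÷ 16 = 164 mm.
Tread T = 615 − 2 × 164 = 287 mm (≥ 251 mm).
16 risers give 15 treads; going = 15 × 287 = 4305 mm.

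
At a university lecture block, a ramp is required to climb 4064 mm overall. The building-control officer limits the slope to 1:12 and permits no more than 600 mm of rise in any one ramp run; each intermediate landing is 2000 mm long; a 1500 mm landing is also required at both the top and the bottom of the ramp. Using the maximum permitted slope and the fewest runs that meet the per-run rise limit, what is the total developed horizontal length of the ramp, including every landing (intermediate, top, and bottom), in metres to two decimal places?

63.77 m

At most 600 each: 4064/600 = 6.77, giving 7 ramp runs. That means 6 intermediate landings.
Horizontal run for 4064 mm of rise at 1:12 is 4064 × 12 = 48768 mm.
Intermediate landings: 6 × 2000 = 12000 mm.
Top and bottom landings: 2 × 1500 = 3000 mm.
Total = 48768 + 12000 + 3000 = 63768 mm.
= 63.77 m.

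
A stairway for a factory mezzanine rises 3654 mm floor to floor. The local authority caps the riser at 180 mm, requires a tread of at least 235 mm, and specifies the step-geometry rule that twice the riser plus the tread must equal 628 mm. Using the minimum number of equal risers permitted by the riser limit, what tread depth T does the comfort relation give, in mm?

280 mm

3654 / 180 = 20.30, so 21 risers are needed.
Riser R = 3654 / 21 = 174 mm, within the 180 mm limit.
From 2R + T = 628: T = 628 − 348 = 280 mm.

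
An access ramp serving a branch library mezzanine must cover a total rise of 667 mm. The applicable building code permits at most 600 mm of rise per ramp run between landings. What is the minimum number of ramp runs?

667 / 600 = 1.112 → round up to 2 ramp runs.

2 runs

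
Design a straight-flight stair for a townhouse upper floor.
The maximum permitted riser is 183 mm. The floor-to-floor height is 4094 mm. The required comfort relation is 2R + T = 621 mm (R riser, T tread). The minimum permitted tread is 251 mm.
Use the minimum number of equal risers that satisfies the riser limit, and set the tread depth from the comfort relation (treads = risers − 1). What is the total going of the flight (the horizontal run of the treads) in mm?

At most 183 each: 4094/183 = 22.37, giving 23 risers.
Each riser is 4094/23 = 178 mm (≤ 183 mm).
Tread T = 621 − 2 × 178 = 265 mm (≥ 251 mm).
Going = (23 − 1) × 265 = 5830 mm.

5830 mm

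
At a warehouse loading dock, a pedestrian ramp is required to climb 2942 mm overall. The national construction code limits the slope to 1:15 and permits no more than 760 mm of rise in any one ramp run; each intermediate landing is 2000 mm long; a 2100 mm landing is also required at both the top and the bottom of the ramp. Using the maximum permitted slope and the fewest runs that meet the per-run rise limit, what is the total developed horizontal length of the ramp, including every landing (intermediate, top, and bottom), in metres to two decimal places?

2942 / 760 = 3.87, so 4 ramp runs are needed. That means 3 intermediate landings.
Horizontal run for 2942 mm of rise at 1:15 is 2942 × 15 = 44130 mm.
Intermediate landings: 3 × 2000 = 6000 mm.
Top and bottom landings: 2 × 2100 = 4200 mm.
Total = 44130 + 6000 + 4200 = 54330 mm.
= 54.33 m.

54.33 m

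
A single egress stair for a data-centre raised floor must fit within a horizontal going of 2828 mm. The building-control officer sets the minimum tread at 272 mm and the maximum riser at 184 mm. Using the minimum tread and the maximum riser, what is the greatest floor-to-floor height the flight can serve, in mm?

2828 / 272 = 10.40, so 10 treads fit.
Risers = treads + 1 = 11.
Maximum height = 11 × 184 = 2024 mm.

2024 mm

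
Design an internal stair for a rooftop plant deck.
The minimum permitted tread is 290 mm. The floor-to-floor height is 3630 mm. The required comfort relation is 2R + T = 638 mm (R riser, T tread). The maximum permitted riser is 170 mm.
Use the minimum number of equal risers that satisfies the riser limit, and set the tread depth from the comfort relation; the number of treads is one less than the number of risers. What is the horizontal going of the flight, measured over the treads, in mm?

6468 mm

⌈3630/170⌉ = 22 risers.
R = 3630 ÷ 22 = 165 mm.
From 2R + T = 638: T = 638 − 330 = 308 mm.
22 risers give 21 treads; going = 21 × 308 = 6468 mm.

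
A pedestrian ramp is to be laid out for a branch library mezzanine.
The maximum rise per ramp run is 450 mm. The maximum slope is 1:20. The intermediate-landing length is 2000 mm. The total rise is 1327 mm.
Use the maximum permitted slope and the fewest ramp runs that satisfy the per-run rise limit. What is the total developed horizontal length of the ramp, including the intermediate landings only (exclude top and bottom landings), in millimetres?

30540 mm

1327 / 450 = 2.95, so 3 ramp runs are needed. That means 2 intermediate landings.
Ramp run (horizontal) at 1:20: 1327 × 20 = 26540 mm.
Intermediate landings: 2 × 2000 = 4000 mm.
Total developed length = 26540 + 4000 = 30540 mm.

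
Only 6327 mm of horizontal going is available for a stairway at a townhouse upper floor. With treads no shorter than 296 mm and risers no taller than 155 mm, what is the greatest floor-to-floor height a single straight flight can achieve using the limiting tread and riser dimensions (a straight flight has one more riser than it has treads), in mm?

3410 mm

6327 / 296 = 21.38, so 21 treads fit.
Risers = treads + 1 = 22.
Maximum height = 22 × 155 = 3410 mm.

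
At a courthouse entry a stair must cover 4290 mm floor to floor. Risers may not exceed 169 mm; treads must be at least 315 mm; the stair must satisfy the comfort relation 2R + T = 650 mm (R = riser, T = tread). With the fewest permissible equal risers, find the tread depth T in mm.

4290 / 169 = 25.38, so 26 risers are needed.
Riser R = 4290 / 26 = 165 mm, within the 169 mm limit.
Tread T = 650 − 2 × 165 = 320 mm (≥ 315 mm).

320 mm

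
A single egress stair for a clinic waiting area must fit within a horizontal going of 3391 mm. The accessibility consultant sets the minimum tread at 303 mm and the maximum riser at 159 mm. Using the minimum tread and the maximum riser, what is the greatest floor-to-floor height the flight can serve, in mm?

3391 / 303 = 11.19, so 11 treads fit.
Risers = treads + 1 = 12.
Maximum height = 12 × 159 = 1908 mm.

1908 mm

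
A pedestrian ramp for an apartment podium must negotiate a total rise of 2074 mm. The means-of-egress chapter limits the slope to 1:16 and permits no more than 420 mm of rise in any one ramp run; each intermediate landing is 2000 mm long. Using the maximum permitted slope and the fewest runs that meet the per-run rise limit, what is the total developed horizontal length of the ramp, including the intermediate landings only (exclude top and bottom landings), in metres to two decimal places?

41.18 m

At most 420 each: 2074/420 = 4.94, giving 5 ramp runs. That means 4 intermediate landings.
Ramp run (horizontal) at 1:16: 2074 × 16 = 33184 mm.
Intermediate landings: 4 × 2000 = 8000 mm.
Developed length = 33184 + 8000 = 41184 mm.
= 41.18 m.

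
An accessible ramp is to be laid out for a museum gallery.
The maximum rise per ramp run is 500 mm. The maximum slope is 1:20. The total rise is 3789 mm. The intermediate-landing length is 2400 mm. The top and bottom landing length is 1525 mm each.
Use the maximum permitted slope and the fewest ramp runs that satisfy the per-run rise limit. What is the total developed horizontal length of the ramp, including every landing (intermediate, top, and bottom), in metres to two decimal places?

95.63 m

3789 / 500 = 7.58, so 8 ramp runs are needed. That means 7 intermediate landings.
Horizontal run for 3789 mm of rise at 1:20 is 3789 × 20 = 75780 mm.
Intermediate landings: 7 × 2400 = 16800 mm.
Top and bottom landings: 2 × 1525 = 3050 mm.
Total = 75780 + 16800 + 3050 = 95630 mm.
= 95.63 m.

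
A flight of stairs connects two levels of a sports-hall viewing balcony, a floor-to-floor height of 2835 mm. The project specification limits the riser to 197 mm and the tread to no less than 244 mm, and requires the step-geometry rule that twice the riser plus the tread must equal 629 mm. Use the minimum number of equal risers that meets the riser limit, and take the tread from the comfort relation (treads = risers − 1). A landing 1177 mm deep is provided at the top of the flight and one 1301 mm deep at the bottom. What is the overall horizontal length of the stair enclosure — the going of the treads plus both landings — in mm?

2835 / 197 = 14.39, so 15 risers are needed.
Riser R = 2835 / 15 = 189 mm, within the 197 mm limit.
From 2R + T = 629: T = 629 − 378 = 251 mm.
15 risers give 14 treads; going = 14 × 251 = 3514 mm.
Enclosure = 3514 + 1177 + 1301 = 5992 mm.

5992 mm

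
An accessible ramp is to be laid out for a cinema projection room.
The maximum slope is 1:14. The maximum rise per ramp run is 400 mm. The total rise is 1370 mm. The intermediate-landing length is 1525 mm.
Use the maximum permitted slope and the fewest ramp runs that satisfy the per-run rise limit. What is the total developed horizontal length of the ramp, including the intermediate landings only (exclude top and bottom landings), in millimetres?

23755 mm

At most 400 each: 1370/400 = 3.42, giving 4 ramp runs. That means 3 intermediate landings.
Horizontal run for 1370 mm of rise at 1:14 is 1370 × 14 = 19180 mm.
3 intermediate landings contribute 3 × 1525 = 4575 mm.
Developed length = 19180 + 4575 = 23755 mm.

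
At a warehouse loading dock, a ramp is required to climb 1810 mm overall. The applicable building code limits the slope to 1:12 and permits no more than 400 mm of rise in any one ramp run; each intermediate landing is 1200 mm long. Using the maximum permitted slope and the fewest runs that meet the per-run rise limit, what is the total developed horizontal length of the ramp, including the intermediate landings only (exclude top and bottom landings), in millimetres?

26520 mm

1810 / 400 = 4.525 → round up to 5 ramp runs. That means 4 intermediate landings.
Ramp run (horizontal) at 1:12: 1810 × 12 = 21720 mm.
Intermediate landings: 4 × 1200 = 4800 mm.
Total developed length = 21720 + 4800 = 26520 mm.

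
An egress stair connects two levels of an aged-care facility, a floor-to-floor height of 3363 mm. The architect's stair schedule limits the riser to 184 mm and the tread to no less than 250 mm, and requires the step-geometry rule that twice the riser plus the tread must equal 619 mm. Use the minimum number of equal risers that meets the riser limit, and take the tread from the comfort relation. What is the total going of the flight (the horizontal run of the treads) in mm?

4770 mm

⌈3363/184⌉ = 19 risers.
Each riser is 3363/19 = 177 mm (≤ 184 mm).
From 2R + T = 619: T = 619 − 354 = 265 mm.
Going = (19 − 1) × 265 = 4770 mm.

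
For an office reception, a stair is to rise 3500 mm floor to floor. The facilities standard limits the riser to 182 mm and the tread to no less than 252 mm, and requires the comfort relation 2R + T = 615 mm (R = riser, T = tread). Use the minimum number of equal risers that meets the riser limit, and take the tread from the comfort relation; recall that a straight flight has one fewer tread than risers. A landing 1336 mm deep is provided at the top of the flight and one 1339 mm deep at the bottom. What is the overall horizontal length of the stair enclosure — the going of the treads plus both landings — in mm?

3500 / 182 = 19.231 → round up to 20 risers.
Each riser is 3500/20 = 175 mm (≤ 182 mm).
T = 615 − 2·175 = 265 mm, which satisfies the 252 mm minimum.
Treads = 20 − 1 = 19; going = 19 × 265 = 5035 mm.
Add landings: 5035 + 1336 + 1339 = 7710 mm.

7710 mm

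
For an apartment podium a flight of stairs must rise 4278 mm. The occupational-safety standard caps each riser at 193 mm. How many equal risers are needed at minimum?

At most 193 each: 4278/193 = 22.17, giving 23 risers.

23 risers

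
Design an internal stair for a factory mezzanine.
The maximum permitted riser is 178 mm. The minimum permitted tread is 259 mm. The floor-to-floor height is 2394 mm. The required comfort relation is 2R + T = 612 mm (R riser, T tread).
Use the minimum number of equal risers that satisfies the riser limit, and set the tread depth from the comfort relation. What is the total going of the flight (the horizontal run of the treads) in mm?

3510 mm

At most 178 each: 2394/178 = 13.45, giving 14 risers.
R = 2394 ÷ 14 = 171 mm.
T = 612 − 2·171 = 270 mm, which satisfies the 259 mm minimum.
Going = (14 − 1) × 270 = 3510 mm.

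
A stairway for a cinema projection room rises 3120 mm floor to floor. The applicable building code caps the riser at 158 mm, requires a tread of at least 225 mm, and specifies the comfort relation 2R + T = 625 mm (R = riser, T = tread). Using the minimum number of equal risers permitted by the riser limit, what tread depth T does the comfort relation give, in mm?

313 mm

3120 / 158 = 19.747 → round up to 20 risers.
R = 3120 ÷ 20 = 156 mm.
Tread T = 625 − 2 × 156 = 313 mm (≥ 225 mm).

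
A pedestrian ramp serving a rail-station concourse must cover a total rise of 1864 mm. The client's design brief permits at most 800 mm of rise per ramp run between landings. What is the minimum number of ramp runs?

3 runs

1864 / 800 = 2.33, so 3 ramp runs are needed.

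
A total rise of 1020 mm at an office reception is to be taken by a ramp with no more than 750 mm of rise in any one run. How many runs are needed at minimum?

2 runs

⌈1020/750⌉ = 2 ramp runs.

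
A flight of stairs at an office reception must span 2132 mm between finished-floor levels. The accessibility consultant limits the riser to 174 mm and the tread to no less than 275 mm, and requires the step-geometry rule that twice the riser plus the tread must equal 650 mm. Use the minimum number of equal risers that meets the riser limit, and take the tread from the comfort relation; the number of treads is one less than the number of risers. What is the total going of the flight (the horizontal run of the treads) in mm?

2132 / 174 = 12.253 → round up to 13 risers.
R = 2132 ÷ 13 = 164 mm.
Tread T = 650 − 2 × 164 = 322 mm (≥ 275 mm).
Going = (13 − 1) × 322 = 3864 mm.

3864 mm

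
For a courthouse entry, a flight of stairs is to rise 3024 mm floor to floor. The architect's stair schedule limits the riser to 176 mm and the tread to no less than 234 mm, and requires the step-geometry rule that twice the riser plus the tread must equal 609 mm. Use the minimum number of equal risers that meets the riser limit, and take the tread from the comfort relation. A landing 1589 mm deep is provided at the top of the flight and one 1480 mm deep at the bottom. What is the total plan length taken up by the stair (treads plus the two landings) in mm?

⌈3024/176⌉ = 18 risers.
Each riser is 3024/18 = 168 mm (≤ 176 mm).
Tread T = 609 − 2 × 168 = 273 mm (≥ 234 mm).
Treads = 18 − 1 = 17; going = 17 × 273 = 4641 mm.
Enclosure = 4641 + 1589 + 1480 = 7710 mm.

7710 mm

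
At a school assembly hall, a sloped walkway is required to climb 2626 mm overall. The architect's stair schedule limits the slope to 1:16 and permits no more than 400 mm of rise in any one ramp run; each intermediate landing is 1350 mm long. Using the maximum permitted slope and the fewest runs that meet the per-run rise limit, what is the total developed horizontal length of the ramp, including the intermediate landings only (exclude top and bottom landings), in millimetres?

At most 400 each: 2626/400 = 6.57, giving 7 ramp runs. That means 6 intermediate landings.
Ramp run (horizontal) at 1:16: 2626 × 16 = 42016 mm.
6 intermediate landings contribute 6 × 1350 = 8100 mm.
Total developed length = 42016 + 8100 = 50116 mm.

50116 mm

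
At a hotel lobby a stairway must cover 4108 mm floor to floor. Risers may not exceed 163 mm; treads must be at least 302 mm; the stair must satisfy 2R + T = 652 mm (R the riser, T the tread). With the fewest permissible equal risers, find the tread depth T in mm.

336 mm

4108 / 163 = 25.20, so 26 risers are needed.
Riser R = 4108 / 26 = 158 mm, within the 163 mm limit.
Tread T = 652 − 2 × 158 = 336 mm (≥ 302 mm).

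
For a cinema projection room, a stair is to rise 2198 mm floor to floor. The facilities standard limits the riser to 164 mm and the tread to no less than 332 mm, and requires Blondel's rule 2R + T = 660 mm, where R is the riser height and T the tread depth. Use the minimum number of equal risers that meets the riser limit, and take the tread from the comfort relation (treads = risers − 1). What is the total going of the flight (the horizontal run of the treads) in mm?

4498 mm

2198 / 164 = 13.40, so 14 risers are needed.
Each riser is 2198/14 = 157 mm (≤ 164 mm).
Tread T = 660 − 2 × 157 = 346 mm (≥ 332 mm).
Going = (14 − 1) × 346 = 4498 mm.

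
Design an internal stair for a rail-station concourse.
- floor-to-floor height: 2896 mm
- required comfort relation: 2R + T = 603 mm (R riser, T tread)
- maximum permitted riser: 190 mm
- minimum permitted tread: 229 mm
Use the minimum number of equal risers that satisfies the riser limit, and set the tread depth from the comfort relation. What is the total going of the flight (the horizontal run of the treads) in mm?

3615 mm

2896 / 190 = 15.24, so 16 risers are needed.
Riser R = 2896 / 16 = 181 mm, within the 190 mm limit.
T = 603 − 2·181 = 241 mm, which satisfies the 229 mm minimum.
16 risers give 15 treads; going = 15 × 241 = 3615 mm.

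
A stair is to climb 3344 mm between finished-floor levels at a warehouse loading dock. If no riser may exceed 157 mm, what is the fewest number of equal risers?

22 risers

⌈3344/157⌉ = 22 risers.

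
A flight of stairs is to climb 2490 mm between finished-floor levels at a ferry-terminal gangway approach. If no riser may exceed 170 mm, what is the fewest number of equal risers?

15 risers

2490 / 170 = 14.65, so 15 risers are needed.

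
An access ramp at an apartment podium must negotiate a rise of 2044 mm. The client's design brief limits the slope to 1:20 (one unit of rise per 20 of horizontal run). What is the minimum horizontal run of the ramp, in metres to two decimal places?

Run = rise × 20 = 2044 × 20 = 40880 mm.
40880 mm = 40.88 m.

40.88 m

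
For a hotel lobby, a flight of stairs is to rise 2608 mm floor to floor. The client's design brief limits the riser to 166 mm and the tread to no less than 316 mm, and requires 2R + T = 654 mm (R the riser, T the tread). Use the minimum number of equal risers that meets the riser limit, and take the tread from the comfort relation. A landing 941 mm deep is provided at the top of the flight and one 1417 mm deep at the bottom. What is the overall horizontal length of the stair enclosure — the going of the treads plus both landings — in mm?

At most 166 each: 2608/166 = 15.71, giving 16 risers.
Riser R = 2608 / 16 = 163 mm, within the 166 mm limit.
Tread T = 654 − 2 × 163 = 328 mm (≥ 316 mm).
Going = (16 − 1) × 328 = 4920 mm.
Add landings: 4920 + 941 + 1417 = 7278 mm.

7278 mm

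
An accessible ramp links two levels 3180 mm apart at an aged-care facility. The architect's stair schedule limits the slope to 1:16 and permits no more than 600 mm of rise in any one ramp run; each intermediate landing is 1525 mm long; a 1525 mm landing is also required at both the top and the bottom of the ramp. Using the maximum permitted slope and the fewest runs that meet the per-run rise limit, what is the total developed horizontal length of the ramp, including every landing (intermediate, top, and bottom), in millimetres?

3180 / 600 = 5.30, so 6 ramp runs are needed. That means 5 intermediate landings.
Ramp run (horizontal) at 1:16: 3180 × 16 = 50880 mm.
Intermediate landings: 5 × 1525 = 7625 mm.
Top and bottom landings: 2 × 1525 = 3050 mm.
Total = 50880 + 7625 + 3050 = 61555 mm.

61555 mm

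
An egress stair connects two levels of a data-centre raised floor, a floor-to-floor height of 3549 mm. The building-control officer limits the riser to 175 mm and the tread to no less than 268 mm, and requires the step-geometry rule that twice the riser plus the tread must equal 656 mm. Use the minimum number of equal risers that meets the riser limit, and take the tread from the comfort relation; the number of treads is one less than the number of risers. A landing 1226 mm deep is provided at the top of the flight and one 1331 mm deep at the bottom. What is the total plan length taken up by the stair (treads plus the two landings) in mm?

⌈3549/175⌉ = 21 risers.
Riser R = 3549 / 21 = 169 mm, within the 175 mm limit.
From 2R + T = 656: T = 656 − 338 = 318 mm.
21 risers give 20 treads; going = 20 × 318 = 6360 mm.
Add landings: 6360 + 1226 + 1331 = 8917 mm.

8917 mm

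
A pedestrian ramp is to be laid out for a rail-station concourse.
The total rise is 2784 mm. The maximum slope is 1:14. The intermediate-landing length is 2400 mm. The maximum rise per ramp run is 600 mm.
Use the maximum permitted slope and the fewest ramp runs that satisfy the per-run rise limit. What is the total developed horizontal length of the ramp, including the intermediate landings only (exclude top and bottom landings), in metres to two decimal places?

48.58 m

At most 600 each: 2784/600 = 4.64, giving 5 ramp runs. That means 4 intermediate landings.
Horizontal run for 2784 mm of rise at 1:14 is 2784 × 14 = 38976 mm.
Intermediate landings: 4 × 2400 = 9600 mm.
Developed length = 38976 + 9600 = 48576 mm.
= 48.58 m.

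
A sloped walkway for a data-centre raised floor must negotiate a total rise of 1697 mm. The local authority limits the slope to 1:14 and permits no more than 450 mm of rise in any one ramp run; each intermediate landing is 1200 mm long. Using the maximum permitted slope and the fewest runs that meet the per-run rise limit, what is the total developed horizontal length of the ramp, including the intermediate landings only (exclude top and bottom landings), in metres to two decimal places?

1697 / 450 = 3.77, so 4 ramp runs are needed. That means 3 intermediate landings.
Ramp run (horizontal) at 1:14: 1697 × 14 = 23758 mm.
Intermediate landings: 3 × 1200 = 3600 mm.
Developed length = 23758 + 3600 = 27358 mm.
= 27.36 m.

27.36 m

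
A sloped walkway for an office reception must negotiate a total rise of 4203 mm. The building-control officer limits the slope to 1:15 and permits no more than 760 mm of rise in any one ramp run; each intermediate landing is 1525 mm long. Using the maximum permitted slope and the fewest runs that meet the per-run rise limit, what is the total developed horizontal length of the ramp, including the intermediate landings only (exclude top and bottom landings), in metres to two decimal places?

4203 / 760 = 5.530 → round up to 6 ramp runs. That means 5 intermediate landings.
Horizontal run for 4203 mm of rise at 1:15 is 4203 × 15 = 63045 mm.
Intermediate landings: 5 × 1525 = 7625 mm.
Developed length = 63045 + 7625 = 70670 mm.
= 70.67 m.

70.67 m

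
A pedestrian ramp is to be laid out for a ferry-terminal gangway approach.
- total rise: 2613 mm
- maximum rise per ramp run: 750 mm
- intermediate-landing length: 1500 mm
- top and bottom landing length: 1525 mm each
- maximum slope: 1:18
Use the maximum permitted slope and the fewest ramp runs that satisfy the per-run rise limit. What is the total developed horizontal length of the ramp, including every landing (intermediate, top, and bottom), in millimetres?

At most 750 each: 2613/750 = 3.48, giving 4 ramp runs. That means 3 intermediate landings.
Ramp run (horizontal) at 1:18: 2613 × 18 = 47034 mm.
Intermediate landings: 3 × 1500 = 4500 mm.
Top and bottom landings: 2 × 1525 = 3050 mm.
Total = 47034 + 4500 + 3050 = 54584 mm.

54584 mm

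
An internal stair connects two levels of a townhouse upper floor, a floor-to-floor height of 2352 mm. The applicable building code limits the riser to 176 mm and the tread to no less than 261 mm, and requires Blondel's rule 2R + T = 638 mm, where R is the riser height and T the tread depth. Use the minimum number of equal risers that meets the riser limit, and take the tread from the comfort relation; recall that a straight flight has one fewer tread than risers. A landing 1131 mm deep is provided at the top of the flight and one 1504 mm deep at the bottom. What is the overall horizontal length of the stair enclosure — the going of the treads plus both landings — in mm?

2352 / 176 = 13.364 → round up to 14 risers.
Each riser is 2352/14 = 168 mm (≤ 176 mm).
From 2R + T = 638: T = 638 − 336 = 302 mm.
Treads = 14 − 1 = 13; going = 13 × 302 = 3926 mm.
Add landings: 3926 + 1131 + 1504 = 6561 mm.

6561 mm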